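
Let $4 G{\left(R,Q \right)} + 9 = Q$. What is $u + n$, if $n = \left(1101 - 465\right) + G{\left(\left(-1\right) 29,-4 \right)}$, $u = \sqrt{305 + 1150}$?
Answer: $\frac{2531}{4} + \sqrt{1455} \approx 670.89$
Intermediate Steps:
$G{\left(R,Q \right)} = - \frac{9}{4} + \frac{Q}{4}$
$u = \sqrt{1455} \approx 38.144$
$n = \frac{2531}{4}$ ($n = \left(1101 - 465\right) + \left(- \frac{9}{4} + \frac{1}{4} \left(-4\right)\right) = 636 - \frac{13}{4} = \frac{2531}{4} \approx 632.75$)
$u + n = \sqrt{1455} + \frac{2531}{4} = \frac{2531}{4} + \sqrt{1455}$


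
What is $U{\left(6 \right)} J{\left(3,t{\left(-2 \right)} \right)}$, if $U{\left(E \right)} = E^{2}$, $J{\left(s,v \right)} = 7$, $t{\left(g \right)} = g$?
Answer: $252$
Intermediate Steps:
$U{\left(6 \right)} J{\left(3,t{\left(-2 \right)} \right)} = 6^{2} \cdot 7 = 36 \cdot 7 = 252$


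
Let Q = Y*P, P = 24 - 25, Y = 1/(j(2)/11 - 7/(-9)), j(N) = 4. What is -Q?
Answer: 99/113 ≈ 0.87611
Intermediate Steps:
Y = 99/113 (Y = 1/(4/11 - 7/(-9)) = 1/(4*(1/11) - 7*(-1/9)) = 1/(4/11 + 7/9) = 1/(113/99) = 99/113 ≈ 0.87611)
P = -1
Q = -99/113 (Q = (99/113)*(-1) = -99/113 ≈ -0.87611)
-Q = -1*(-99/113) = 99/113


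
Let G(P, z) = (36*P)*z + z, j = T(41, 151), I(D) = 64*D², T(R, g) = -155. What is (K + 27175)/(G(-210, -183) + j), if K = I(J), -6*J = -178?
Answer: 751519/12448278 ≈ 0.060371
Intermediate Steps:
J = 89/3 (J = -⅙*(-178) = 89/3 ≈ 29.667)
j = -155
K = 506944/9 (K = 64*(89/3)² = 64*(7921/9) = 506944/9 ≈ 56327.)
G(P, z) = z + 36*P*z (G(P, z) = 36*P*z + z = z + 36*P*z)
(K + 27175)/(G(-210, -183) + j) = (506944/9 + 27175)/(-183*(1 + 36*(-210)) - 155) = 751519/(9*(-183*(1 - 7560) - 155)) = 751519/(9*(-183*(-7559) - 155)) = 751519/(9*(1383297 - 155)) = (751519/9)/1383142 = (751519/9)*(1/1383142) = 751519/12448278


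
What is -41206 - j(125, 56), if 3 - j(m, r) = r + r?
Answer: -41097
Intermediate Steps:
j(m, r) = 3 - 2*r (j(m, r) = 3 - (r + r) = 3 - 2*r)
-41206 - j(125, 56) = -41206 - (3 - 2*56) = -41206 - (3 - 112) = -41206 - 1*(-109) = -41206 + 109 = -41097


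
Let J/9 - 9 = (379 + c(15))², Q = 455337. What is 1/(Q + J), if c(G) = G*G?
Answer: 1/3738762 ≈ 2.6747e-7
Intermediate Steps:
c(G) = G²
J = 3283425 (J = 81 + 9*(379 + 15²)² = 81 + 9*(379 + 225)² = 81 + 9*604² = 81 + 9*364816 = 81 + 3283344 = 3283425)
1/(Q + J) = 1/(455337 + 3283425) = 1/3738762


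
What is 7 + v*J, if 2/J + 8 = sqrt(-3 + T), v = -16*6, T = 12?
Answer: 227/5 ≈ 45.400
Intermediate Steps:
v = -96
J = -2/5 (J = 2/(-8 + sqrt(-3 + 12)) = 2/(-8 + sqrt(9)) = 2/(-8 + 3) = 2/(-5) = 2*(-1/5) = -2/5 ≈ -0.40000)
7 + v*J = 7 - 96*(-2/5) = 7 + 192/5 = 227/5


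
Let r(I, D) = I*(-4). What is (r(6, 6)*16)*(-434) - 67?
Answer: 166589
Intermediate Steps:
r(I, D) = -4*I
(r(6, 6)*16)*(-434) - 67 = (-4*6*16)*(-434) - 67 = -24*16*(-434) - 67 = -384*(-434) - 67 = 166656 - 67 = 166589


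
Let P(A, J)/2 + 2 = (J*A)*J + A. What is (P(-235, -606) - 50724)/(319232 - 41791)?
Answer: -172652118/277441 ≈ -622.30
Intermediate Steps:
P(A, J) = -4 + 2*A + 2*A*J**2 (P(A, J) = -4 + 2*((J*A)*J + A) = -4 + 2*((A*J)*J + A) = -4 + 2*(A*J**2 + A) = -4 + 2*(A + A*J**2) = -4 + (2*A + 2*A*J**2) = -4 + 2*A + 2*A*J**2)
(P(-235, -606) - 50724)/(319232 - 41791) = ((-4 + 2*(-235) + 2*(-235)*(-606)**2) - 50724)/(319232 - 41791) = ((-4 - 470 + 2*(-235)*367236) - 50724)/277441 = ((-4 - 470 - 172600920) - 50724)*(1/277441) = (-172601394 - 50724)*(1/277441) = -172652118*1/277441 = -172652118/277441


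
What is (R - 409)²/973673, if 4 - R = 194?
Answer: 358801/973673 ≈ 0.36850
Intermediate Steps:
R = -190 (R = 4 - 1*194 = 4 - 194 = -190)
(R - 409)²/973673 = (-190 - 409)²/973673 = (-599)²*(1/973673) = 358801*(1/973673) = 358801/973673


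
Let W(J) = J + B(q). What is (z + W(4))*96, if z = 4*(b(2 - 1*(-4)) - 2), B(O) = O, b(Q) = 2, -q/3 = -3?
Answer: 1248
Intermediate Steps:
q = 9 (q = -3*(-3) = 9)
z = 0 (z = 4*(2 - 2) = 4*0 = 0)
W(J) = 9 + J (W(J) = J + 9 = 9 + J)
(z + W(4))*96 = (0 + (9 + 4))*96 = (0 + 13)*96 = 13*96 = 1248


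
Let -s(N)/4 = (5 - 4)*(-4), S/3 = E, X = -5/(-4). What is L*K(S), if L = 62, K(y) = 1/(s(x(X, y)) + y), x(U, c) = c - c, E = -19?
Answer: -62/41 ≈ -1.5122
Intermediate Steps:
X = 5/4 (X = -5*(-¼) = 5/4 ≈ 1.2500)
S = -57 (S = 3*(-19) = -57)
x(U, c) = 0
s(N) = 16 (s(N) = -4*(5 - 4)*(-4) = -4*(-4) = 16)
K(y) = 1/(16 + y)
L*K(S) = 62/(16 - 57) = 62/(-41) = 62*(-1/41) = -62/41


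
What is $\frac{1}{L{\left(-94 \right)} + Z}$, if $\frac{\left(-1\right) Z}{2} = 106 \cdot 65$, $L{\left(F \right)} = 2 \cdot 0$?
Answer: $- \frac{1}{13780} \approx -7.2569 \cdot 10^{-5}$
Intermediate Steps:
$L{\left(F \right)} = 0$
$Z = -13780$ ($Z = - 2 \cdot 106 \cdot 65 = \left(-2\right) 6890 = -13780$)
$\frac{1}{L{\left(-94 \right)} + Z} = \frac{1}{0 - 13780} = \frac{1}{-13780} = - \frac{1}{13780}$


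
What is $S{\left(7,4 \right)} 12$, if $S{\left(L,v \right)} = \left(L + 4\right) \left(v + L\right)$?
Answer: $1452$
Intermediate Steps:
$S{\left(L,v \right)} = \left(4 + L\right) \left(L + v\right)$
$S{\left(7,4 \right)} 12 = \left(7^{2} + 4 \cdot 7 + 4 \cdot 4 + 7 \cdot 4\right) 12 = \left(49 + 28 + 16 + 28\right) 12 = 121 \cdot 12 = 1452$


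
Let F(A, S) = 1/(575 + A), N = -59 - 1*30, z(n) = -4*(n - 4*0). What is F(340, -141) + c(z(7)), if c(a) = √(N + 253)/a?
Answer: 1/915 - √41/14 ≈ -0.45627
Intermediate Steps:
z(n) = -4*n (z(n) = -4*(n + 0) = -4*n)
N = -89 (N = -59 - 30 = -89)
c(a) = 2*√41/a (c(a) = √(-89 + 253)/a = √164/a = (2*√41)/a = 2*√41/a)
F(340, -141) + c(z(7)) = 1/(575 + 340) + 2*√41/((-4*7)) = 1/915 + 2*√41/(-28) = 1/915 + 2*√41*(-1/28) = 1/915 - √41/14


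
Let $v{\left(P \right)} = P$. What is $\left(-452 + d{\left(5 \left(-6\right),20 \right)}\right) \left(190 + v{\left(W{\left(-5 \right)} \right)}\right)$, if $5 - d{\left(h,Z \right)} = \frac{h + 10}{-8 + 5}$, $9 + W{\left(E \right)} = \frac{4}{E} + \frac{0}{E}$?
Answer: $- \frac{1226261}{15} \approx -81751.0$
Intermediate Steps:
$W{\left(E \right)} = -9 + \frac{4}{E}$ ($W{\left(E \right)} = -9 + \left(\frac{4}{E} + \frac{0}{E}\right) = -9 + \left(\frac{4}{E} + 0\right) = -9 + \frac{4}{E}$)
$d{\left(h,Z \right)} = \frac{25}{3} + \frac{h}{3}$ ($d{\left(h,Z \right)} = 5 - \frac{h + 10}{-8 + 5} = 5 - \frac{10 + h}{-3} = 5 - \left(10 + h\right) \left(- \frac{1}{3}\right) = 5 - \left(- \frac{10}{3} - \frac{h}{3}\right) = 5 + \left(\frac{10}{3} + \frac{h}{3}\right) = \frac{25}{3} + \frac{h}{3}$)
$\left(-452 + d{\left(5 \left(-6\right),20 \right)}\right) \left(190 + v{\left(W{\left(-5 \right)} \right)}\right) = \left(-452 + \left(\frac{25}{3} + \frac{5 \left(-6\right)}{3}\right)\right) \left(190 - \left(9 - \frac{4}{-5}\right)\right) = \left(-452 + \left(\frac{25}{3} + \frac{1}{3} \left(-30\right)\right)\right) \left(190 + \left(-9 + 4 \left(- \frac{1}{5}\right)\right)\right) = \left(-452 + \left(\frac{25}{3} - 10\right)\right) \left(190 - \frac{49}{5}\right) = \left(-452 - \frac{5}{3}\right) \left(190 - \frac{49}{5}\right) = \left(- \frac{1361}{3}\right) \frac{901}{5} = - \frac{1226261}{15}$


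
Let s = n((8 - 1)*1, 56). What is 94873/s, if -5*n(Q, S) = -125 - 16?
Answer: 474365/141 ≈ 3364.3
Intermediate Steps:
n(Q, S) = 141/5 (n(Q, S) = -(-125 - 16)/5 = -⅕*(-141) = 141/5)
s = 141/5 ≈ 28.200
94873/s = 94873/(141/5) = 94873*(5/141) = 474365/141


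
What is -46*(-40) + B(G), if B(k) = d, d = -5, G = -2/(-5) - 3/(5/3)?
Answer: 1835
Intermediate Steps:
G = -7/5 (G = -2*(-1/5) - 3/(5*(1/3)) = 2/5 - 3/5/3 = 2/5 - 3*3/5 = 2/5 - 9/5 = -7/5 ≈ -1.4000)
B(k) = -5
-46*(-40) + B(G) = -46*(-40) - 5 = 1840 - 5 = 1835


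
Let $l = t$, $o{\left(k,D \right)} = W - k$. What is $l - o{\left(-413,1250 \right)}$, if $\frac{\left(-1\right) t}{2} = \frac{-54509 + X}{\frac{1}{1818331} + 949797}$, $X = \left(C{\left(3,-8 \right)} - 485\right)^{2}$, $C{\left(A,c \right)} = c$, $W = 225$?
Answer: $- \frac{137817572004123}{215880666101} \approx -638.4$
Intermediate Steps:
$o{\left(k,D \right)} = 225 - k$
$X = 243049$ ($X = \left(-8 - 485\right)^{2} = \left(-493\right)^{2} = 243049$)
$t = - \frac{85707031685}{215880666101}$ ($t = - 2 \frac{-54509 + 243049}{\frac{1}{1818331} + 949797} = - 2 \frac{188540}{\frac{1}{1818331} + 949797} = - 2 \frac{188540}{\frac{1727045328808}{1818331}} = - 2 \cdot 188540 \cdot \frac{1818331}{1727045328808} = \left(-2\right) \frac{85707031685}{431761332202} = - \frac{85707031685}{215880666101} \approx -0.39701$)
$l = - \frac{85707031685}{215880666101} \approx -0.39701$
$l - o{\left(-413,1250 \right)} = - \frac{85707031685}{215880666101} - \left(225 - -413\right) = - \frac{85707031685}{215880666101} - \left(225 + 413\right) = - \frac{85707031685}{215880666101} - 638 = - \frac{137817572004123}{215880666101}$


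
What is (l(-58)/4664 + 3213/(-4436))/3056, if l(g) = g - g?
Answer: -3213/13556416 ≈ -0.00023701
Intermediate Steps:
l(g) = 0
(l(-58)/4664 + 3213/(-4436))/3056 = (0/4664 + 3213/(-4436))/3056 = (0*(1/4664) + 3213*(-1/4436))*(1/3056) = (0 - 3213/4436)*(1/3056) = -3213/4436*1/3056 = -3213/13556416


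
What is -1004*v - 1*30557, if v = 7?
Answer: -37585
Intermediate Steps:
-1004*v - 1*30557 = -1004*7 - 1*30557 = -7028 - 30557 = -37585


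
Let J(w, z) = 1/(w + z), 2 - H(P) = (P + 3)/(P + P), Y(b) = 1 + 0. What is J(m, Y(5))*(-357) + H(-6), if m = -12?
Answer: 1505/44 ≈ 34.205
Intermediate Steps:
Y(b) = 1
H(P) = 2 - (3 + P)/(2*P) (H(P) = 2 - (P + 3)/(P + P) = 2 - (3 + P)/(2*P))
J(m, Y(5))*(-357) + H(-6) = -357/(-12 + 1) + (3/2)*(-1 - 6)/(-6) = -357/(-11) + (3/2)*(-⅙)*(-7) = -1/11*(-357) + 7/4 = 357/11 + 7/4 = 1505/44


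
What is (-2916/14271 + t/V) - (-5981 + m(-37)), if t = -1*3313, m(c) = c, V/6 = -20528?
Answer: 3525903479813/585910176 ≈ 6017.8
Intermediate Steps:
V = -123168 (V = 6*(-20528) = -123168)
t = -3313
(-2916/14271 + t/V) - (-5981 + m(-37)) = (-2916/14271 - 3313/(-123168)) - (-5981 - 37) = (-2916*1/14271 - 3313*(-1/123168)) - 1*(-6018) = (-972/4757 + 3313/123168) + 6018 = -103959355/585910176 + 6018 = 3525903479813/585910176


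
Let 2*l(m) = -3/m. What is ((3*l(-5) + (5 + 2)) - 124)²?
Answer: 1347921/100 ≈ 13479.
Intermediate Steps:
l(m) = -3/(2*m) (l(m) = (-3/m)/2 = -3/(2*m))
((3*l(-5) + (5 + 2)) - 124)² = ((3*(-3/2/(-5)) + (5 + 2)) - 124)² = ((3*(-3/2*(-⅕)) + 7) - 124)² = ((3*(3/10) + 7) - 124)² = ((9/10 + 7) - 124)² = (79/10 - 124)² = (-1161/10)² = 1347921/100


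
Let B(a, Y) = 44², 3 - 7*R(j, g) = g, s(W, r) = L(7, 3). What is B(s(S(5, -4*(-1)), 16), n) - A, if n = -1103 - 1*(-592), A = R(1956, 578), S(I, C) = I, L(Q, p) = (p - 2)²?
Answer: 14127/7 ≈ 2018.1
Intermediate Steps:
L(Q, p) = (-2 + p)²
s(W, r) = 1 (s(W, r) = (-2 + 3)² = 1² = 1)
R(j, g) = 3/7 - g/7
A = -575/7 (A = 3/7 - ⅐*578 = 3/7 - 578/7 = -575/7 ≈ -82.143)
n = -511 (n = -1103 + 592 = -511)
B(a, Y) = 1936
B(s(S(5, -4*(-1)), 16), n) - A = 1936 - 1*(-575/7) = 1936 + 575/7 = 14127/7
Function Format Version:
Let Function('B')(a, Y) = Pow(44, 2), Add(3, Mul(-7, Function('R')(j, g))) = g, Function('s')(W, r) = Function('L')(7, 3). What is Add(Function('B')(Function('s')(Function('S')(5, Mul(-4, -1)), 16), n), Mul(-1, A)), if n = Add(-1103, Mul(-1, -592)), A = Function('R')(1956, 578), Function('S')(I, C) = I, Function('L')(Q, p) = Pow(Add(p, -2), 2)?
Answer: Rational(14127, 7) ≈ 2018.1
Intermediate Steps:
Function('L')(Q, p) = Pow(Add(-2, p), 2)
Function('s')(W, r) = 1 (Function('s')(W, r) = Pow(Add(-2, 3), 2) = Pow(1, 2) = 1)
Function('R')(j, g) = Add(Rational(3, 7), Mul(Rational(-1, 7), g))
A = Rational(-575, 7) (A = Add(Rational(3, 7), Mul(Rational(-1, 7), 578)) = Add(Rational(3, 7), Rational(-578, 7)) = Rational(-575, 7) ≈ -82.143)
n = -511 (n = Add(-1103, 592) = -511)
Function('B')(a, Y) = 1936
Add(Function('B')(Function('s')(Function('S')(5, Mul(-4, -1)), 16), n), Mul(-1, A)) = Add(1936, Mul(-1, Rational(-575, 7))) = Add(1936, Rational(575, 7)) = Rational(14127, 7)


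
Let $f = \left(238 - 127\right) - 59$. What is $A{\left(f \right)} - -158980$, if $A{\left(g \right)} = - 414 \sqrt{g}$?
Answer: $158980 - 828 \sqrt{13} \approx 1.5599 \cdot 10^{5}$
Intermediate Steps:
$f = 52$ ($f = 111 - 59 = 52$)
$A{\left(f \right)} - -158980 = - 414 \sqrt{52} - -158980 = - 414 \cdot 2 \sqrt{13} + 158980 = - 828 \sqrt{13} + 158980 = 158980 - 828 \sqrt{13}$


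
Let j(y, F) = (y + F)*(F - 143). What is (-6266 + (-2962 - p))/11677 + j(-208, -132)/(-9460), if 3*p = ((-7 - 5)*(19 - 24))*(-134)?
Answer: -5244289/502111 ≈ -10.444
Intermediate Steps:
j(y, F) = (-143 + F)*(F + y) (j(y, F) = (F + y)*(-143 + F) = (-143 + F)*(F + y))
p = -2680 (p = (((-7 - 5)*(19 - 24))*(-134))/3 = (-12*(-5)*(-134))/3 = (60*(-134))/3 = (⅓)*(-8040) = -2680)
(-6266 + (-2962 - p))/11677 + j(-208, -132)/(-9460) = (-6266 + (-2962 - 1*(-2680)))/11677 + ((-132)² - 143*(-132) - 143*(-208) - 132*(-208))/(-9460) = (-6266 + (-2962 + 2680))*(1/11677) + (17424 + 18876 + 29744 + 27456)*(-1/9460) = (-6266 - 282)*(1/11677) + 93500*(-1/9460) = -6548*1/11677 - 425/43 = -6548/11677 - 425/43 = -5244289/502111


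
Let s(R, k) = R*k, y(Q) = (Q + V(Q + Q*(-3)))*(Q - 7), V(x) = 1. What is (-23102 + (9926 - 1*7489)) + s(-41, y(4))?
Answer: -20050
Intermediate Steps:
y(Q) = (1 + Q)*(-7 + Q) (y(Q) = (Q + 1)*(Q - 7) = (1 + Q)*(-7 + Q))
(-23102 + (9926 - 1*7489)) + s(-41, y(4)) = (-23102 + (9926 - 1*7489)) - 41*(-7 + 4² - 6*4) = (-23102 + (9926 - 7489)) - 41*(-7 + 16 - 24) = (-23102 + 2437) - 41*(-15) = -20665 + 615 = -20050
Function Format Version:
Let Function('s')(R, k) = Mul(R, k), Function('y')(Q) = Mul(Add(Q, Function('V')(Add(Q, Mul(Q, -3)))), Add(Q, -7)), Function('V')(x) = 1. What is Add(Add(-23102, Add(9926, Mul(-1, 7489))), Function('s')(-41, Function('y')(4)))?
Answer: -20050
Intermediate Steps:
Function('y')(Q) = Mul(Add(1, Q), Add(-7, Q)) (Function('y')(Q) = Mul(Add(Q, 1), Add(Q, -7)) = Mul(Add(1, Q), Add(-7, Q)))
Add(Add(-23102, Add(9926, Mul(-1, 7489))), Function('s')(-41, Function('y')(4))) = Add(Add(-23102, Add(9926, Mul(-1, 7489))), Mul(-41, Add(-7, Pow(4, 2), Mul(-6, 4)))) = Add(Add(-23102, Add(9926, -7489)), Mul(-41, Add(-7, 16, -24))) = Add(Add(-23102, 2437), Mul(-41, -15)) = Add(-20665, 615) = -20050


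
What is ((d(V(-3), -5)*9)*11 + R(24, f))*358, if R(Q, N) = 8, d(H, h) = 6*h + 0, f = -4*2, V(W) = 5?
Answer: -1060396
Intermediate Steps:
f = -8
d(H, h) = 6*h
((d(V(-3), -5)*9)*11 + R(24, f))*358 = (((6*(-5))*9)*11 + 8)*358 = (-30*9*11 + 8)*358 = (-270*11 + 8)*358 = (-2970 + 8)*358 = -2962*358 = -1060396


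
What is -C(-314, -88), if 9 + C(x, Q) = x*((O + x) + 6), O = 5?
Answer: -95133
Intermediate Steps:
C(x, Q) = -9 + x*(11 + x) (C(x, Q) = -9 + x*((5 + x) + 6) = -9 + x*(11 + x))
-C(-314, -88) = -(-9 + (-314)² + 11*(-314)) = -(-9 + 98596 - 3454) = -1*95133 = -95133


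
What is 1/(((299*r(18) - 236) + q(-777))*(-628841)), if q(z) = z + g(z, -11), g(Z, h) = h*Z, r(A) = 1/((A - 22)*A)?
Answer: -72/340925519309 ≈ -2.1119e-10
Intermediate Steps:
r(A) = 1/(A*(-22 + A)) (r(A) = 1/((-22 + A)*A) = 1/(A*(-22 + A)))
g(Z, h) = Z*h
q(z) = -10*z (q(z) = z + z*(-11) = z - 11*z = -10*z)
1/(((299*r(18) - 236) + q(-777))*(-628841)) = 1/((299*(1/(18*(-22 + 18))) - 236) - 10*(-777)*(-628841)) = -1/628841/((299*((1/18)/(-4)) - 236) + 7770) = -1/628841/((299*((1/18)*(-¼)) - 236) + 7770) = -1/628841/((299*(-1/72) - 236) + 7770) = -1/628841/((-299/72 - 236) + 7770) = -1/628841/(-17291/72 + 7770) = -1/628841/(542149/72) = (72/542149)*(-1/628841) = -72/340925519309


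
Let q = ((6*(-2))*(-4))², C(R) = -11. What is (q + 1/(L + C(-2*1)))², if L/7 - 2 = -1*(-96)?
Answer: 2418650150401/455625 ≈ 5.3084e+6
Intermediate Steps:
q = 2304 (q = (-12*(-4))² = 48² = 2304)
L = 686 (L = 14 + 7*(-1*(-96)) = 14 + 7*96 = 14 + 672 = 686)
(q + 1/(L + C(-2*1)))² = (2304 + 1/(686 - 11))² = (2304 + 1/675)² = (1555201/675)² = 2418650150401/455625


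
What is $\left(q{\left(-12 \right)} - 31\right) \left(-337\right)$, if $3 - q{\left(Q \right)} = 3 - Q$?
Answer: $14491$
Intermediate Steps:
$q{\left(Q \right)} = Q$ ($q{\left(Q \right)} = 3 - \left(3 - Q\right) = 3 + \left(-3 + Q\right) = Q$)
$\left(q{\left(-12 \right)} - 31\right) \left(-337\right) = \left(-12 - 31\right) \left(-337\right) = \left(-43\right) \left(-337\right) = 14491$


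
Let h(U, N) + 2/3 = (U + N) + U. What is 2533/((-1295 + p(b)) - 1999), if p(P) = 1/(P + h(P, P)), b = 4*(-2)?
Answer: -248234/322815 ≈ -0.76897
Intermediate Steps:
h(U, N) = -⅔ + N + 2*U (h(U, N) = -⅔ + ((U + N) + U) = -⅔ + ((N + U) + U) = -⅔ + (N + 2*U) = -⅔ + N + 2*U)
b = -8
p(P) = 1/(-⅔ + 4*P) (p(P) = 1/(P + (-⅔ + P + 2*P)) = 1/(P + (-⅔ + 3*P)) = 1/(-⅔ + 4*P))
2533/((-1295 + p(b)) - 1999) = 2533/((-1295 + 3/(2*(-1 + 6*(-8)))) - 1999) = 2533/((-1295 + 3/(2*(-1 - 48))) - 1999) = 2533/((-1295 + (3/2)/(-49)) - 1999) = 2533/((-1295 + (3/2)*(-1/49)) - 1999) = 2533/((-1295 - 3/98) - 1999) = 2533/(-126913/98 - 1999) = 2533/(-322815/98) = 2533*(-98/322815) = -248234/322815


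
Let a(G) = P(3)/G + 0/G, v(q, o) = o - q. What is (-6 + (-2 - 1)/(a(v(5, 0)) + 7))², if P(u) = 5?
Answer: 169/4 ≈ 42.250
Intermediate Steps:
a(G) = 5/G (a(G) = 5/G + 0/G = 5/G + 0 = 5/G)
(-6 + (-2 - 1)/(a(v(5, 0)) + 7))² = (-6 + (-2 - 1)/(5/(0 - 1*5) + 7))² = (-6 - 3/(5/(0 - 5) + 7))² = (-6 - 3/(5/(-5) + 7))² = (-6 - 3/(5*(-⅕) + 7))² = (-6 - 3/(-1 + 7))² = (-6 - 3/6)² = (-6 - 3*⅙)² = (-6 - ½)² = (-13/2)² = 169/4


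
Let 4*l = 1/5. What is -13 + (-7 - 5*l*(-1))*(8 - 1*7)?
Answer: -79/4 ≈ -19.750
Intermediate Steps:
l = 1/20 (l = (1/4)/5 = (1/4)*(1/5) = 1/20 ≈ 0.050000)
-13 + (-7 - 5*l*(-1))*(8 - 1*7) = -13 + (-7 - 5*1/20*(-1))*(8 - 1*7) = -13 + (-7 - 1/4*(-1))*(8 - 7) = -13 + (-7 + 1/4)*1 = -13 - 27/4*1 = -13 - 27/4 = -79/4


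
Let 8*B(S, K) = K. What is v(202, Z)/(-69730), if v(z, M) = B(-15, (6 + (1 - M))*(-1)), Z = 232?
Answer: -45/111568 ≈ -0.00040334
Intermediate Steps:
B(S, K) = K/8
v(z, M) = -7/8 + M/8 (v(z, M) = ((6 + (1 - M))*(-1))/8 = ((7 - M)*(-1))/8 = (-7 + M)/8 = -7/8 + M/8)
v(202, Z)/(-69730) = (-7/8 + (⅛)*232)/(-69730) = (-7/8 + 29)*(-1/69730) = (225/8)*(-1/69730) = -45/111568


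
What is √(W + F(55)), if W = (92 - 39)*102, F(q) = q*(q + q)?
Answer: 8*√179 ≈ 107.03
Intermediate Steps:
F(q) = 2*q² (F(q) = q*(2*q) = 2*q²)
W = 5406 (W = 53*102 = 5406)
√(W + F(55)) = √(5406 + 2*55²) = √(5406 + 2*3025) = √(5406 + 6050) = √11456 = 8*√179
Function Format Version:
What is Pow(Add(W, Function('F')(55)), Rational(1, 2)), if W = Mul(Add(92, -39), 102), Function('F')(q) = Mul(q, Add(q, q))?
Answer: Mul(8, Pow(179, Rational(1, 2))) ≈ 107.03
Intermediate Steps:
Function('F')(q) = Mul(2, Pow(q, 2)) (Function('F')(q) = Mul(q, Mul(2, q)) = Mul(2, Pow(q, 2)))
W = 5406 (W = Mul(53, 102) = 5406)
Pow(Add(W, Function('F')(55)), Rational(1, 2)) = Pow(Add(5406, Mul(2, Pow(55, 2))), Rational(1, 2)) = Pow(Add(5406, Mul(2, 3025)), Rational(1, 2)) = Pow(Add(5406, 6050), Rational(1, 2)) = Pow(11456, Rational(1, 2)) = Mul(8, Pow(179, Rational(1, 2)))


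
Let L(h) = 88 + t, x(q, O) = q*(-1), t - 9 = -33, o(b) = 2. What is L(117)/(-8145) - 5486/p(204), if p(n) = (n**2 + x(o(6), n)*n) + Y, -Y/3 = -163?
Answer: -5261342/37735785 ≈ -0.13943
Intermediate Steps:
t = -24 (t = 9 - 33 = -24)
x(q, O) = -q
Y = 489 (Y = -3*(-163) = 489)
p(n) = 489 + n**2 - 2*n (p(n) = (n**2 + (-1*2)*n) + 489 = (n**2 - 2*n) + 489 = 489 + n**2 - 2*n)
L(h) = 64 (L(h) = 88 - 24 = 64)
L(117)/(-8145) - 5486/p(204) = 64/(-8145) - 5486/(489 + 204**2 - 2*204) = 64*(-1/8145) - 5486/(489 + 41616 - 408) = -64/8145 - 5486/41697 = -5261342/37735785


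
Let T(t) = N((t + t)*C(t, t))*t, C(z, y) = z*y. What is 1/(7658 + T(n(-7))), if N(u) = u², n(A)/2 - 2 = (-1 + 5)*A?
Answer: -1/4112286802454 ≈ -2.4317e-13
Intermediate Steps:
C(z, y) = y*z
n(A) = 4 + 8*A (n(A) = 4 + 2*((-1 + 5)*A) = 4 + 2*(4*A) = 4 + 8*A)
T(t) = 4*t⁷ (T(t) = ((t + t)*(t*t))²*t = ((2*t)*t²)²*t = (2*t³)²*t = (4*t⁶)*t = 4*t⁷)
1/(7658 + T(n(-7))) = 1/(7658 + 4*(4 + 8*(-7))⁷) = 1/(7658 + 4*(4 - 56)⁷) = 1/(7658 + 4*(-52)⁷) = 1/(7658 + 4*(-1028071702528)) = 1/(7658 - 4112286810112) = 1/(-4112286802454) = -1/4112286802454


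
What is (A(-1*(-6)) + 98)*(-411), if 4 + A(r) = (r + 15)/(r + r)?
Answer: -157413/4 ≈ -39353.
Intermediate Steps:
A(r) = -4 + (15 + r)/(2*r) (A(r) = -4 + (r + 15)/(r + r) = -4 + (15 + r)/((2*r)) = -4 + (15 + r)*(1/(2*r)) = -4 + (15 + r)/(2*r))
(A(-1*(-6)) + 98)*(-411) = ((15 - (-7)*(-6))/(2*((-1*(-6)))) + 98)*(-411) = ((½)*(15 - 7*6)/6 + 98)*(-411) = ((½)*(⅙)*(15 - 42) + 98)*(-411) = ((½)*(⅙)*(-27) + 98)*(-411) = (-9/4 + 98)*(-411) = (383/4)*(-411) = -157413/4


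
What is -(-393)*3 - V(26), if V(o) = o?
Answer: 1153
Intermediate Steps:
-(-393)*3 - V(26) = -(-393)*3 - 1*26 = -131*(-9) - 26 = 1179 - 26 = 1153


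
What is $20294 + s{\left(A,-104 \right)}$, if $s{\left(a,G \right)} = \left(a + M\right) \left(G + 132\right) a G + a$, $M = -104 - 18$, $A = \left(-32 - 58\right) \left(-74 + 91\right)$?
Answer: $-7360235956$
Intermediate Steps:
$A = -1530$ ($A = \left(-90\right) 17 = -1530$)
$M = -122$ ($M = -104 - 18 = -122$)
$s{\left(a,G \right)} = a + G a \left(-122 + a\right) \left(132 + G\right)$ ($s{\left(a,G \right)} = \left(a - 122\right) \left(G + 132\right) a G + a = \left(-122 + a\right) \left(132 + G\right) a G + a = a \left(-122 + a\right) \left(132 + G\right) G + a = G a \left(-122 + a\right) \left(132 + G\right) + a = a + G a \left(-122 + a\right) \left(132 + G\right)$)
$20294 + s{\left(A,-104 \right)} = 20294 - 1530 \left(1 - -1674816 - 122 \left(-104\right)^{2} - 1530 \left(-104\right)^{2} + 132 \left(-104\right) \left(-1530\right)\right) = 20294 - 1530 \left(1 + 1674816 - 1319552 - 16548480 + 21003840\right) = 20294 - 7360256250 = -7360235956$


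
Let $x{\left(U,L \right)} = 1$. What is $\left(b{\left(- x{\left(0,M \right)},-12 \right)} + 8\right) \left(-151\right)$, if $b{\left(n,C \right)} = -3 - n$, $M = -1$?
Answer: $-906$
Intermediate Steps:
$\left(b{\left(- x{\left(0,M \right)},-12 \right)} + 8\right) \left(-151\right) = \left(\left(-3 - \left(-1\right) 1\right) + 8\right) \left(-151\right) = \left(\left(-3 - -1\right) + 8\right) \left(-151\right) = \left(\left(-3 + 1\right) + 8\right) \left(-151\right) = \left(-2 + 8\right) \left(-151\right) = 6 \left(-151\right) = -906$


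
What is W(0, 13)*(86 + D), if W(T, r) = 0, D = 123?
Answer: 0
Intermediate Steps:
W(0, 13)*(86 + D) = 0*(86 + 123) = 0*209 = 0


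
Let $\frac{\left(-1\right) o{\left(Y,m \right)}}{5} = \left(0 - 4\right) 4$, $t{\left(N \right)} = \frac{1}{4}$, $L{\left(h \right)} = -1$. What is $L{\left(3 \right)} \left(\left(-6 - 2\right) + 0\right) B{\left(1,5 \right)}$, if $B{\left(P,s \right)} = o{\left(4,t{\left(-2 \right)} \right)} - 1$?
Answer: $632$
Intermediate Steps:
$t{\left(N \right)} = \frac{1}{4}$
$o{\left(Y,m \right)} = 80$ ($o{\left(Y,m \right)} = - 5 \left(0 - 4\right) 4 = - 5 \left(\left(-4\right) 4\right) = \left(-5\right) \left(-16\right) = 80$)
$B{\left(P,s \right)} = 79$ ($B{\left(P,s \right)} = 80 - 1 = 79$)
$L{\left(3 \right)} \left(\left(-6 - 2\right) + 0\right) B{\left(1,5 \right)} = - (\left(-6 - 2\right) + 0) 79 = - (-8 + 0) 79 = \left(-1\right) \left(-8\right) 79 = 8 \cdot 79 = 632$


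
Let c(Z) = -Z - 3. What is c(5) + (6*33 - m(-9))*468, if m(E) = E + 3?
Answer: 95464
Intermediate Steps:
m(E) = 3 + E
c(Z) = -3 - Z
c(5) + (6*33 - m(-9))*468 = (-3 - 1*5) + (6*33 - (3 - 9))*468 = (-3 - 5) + (198 - 1*(-6))*468 = -8 + (198 + 6)*468 = -8 + 204*468 = -8 + 95472 = 95464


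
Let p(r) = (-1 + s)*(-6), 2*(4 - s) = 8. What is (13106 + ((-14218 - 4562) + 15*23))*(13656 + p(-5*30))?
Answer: -72804798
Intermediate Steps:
s = 0 (s = 4 - 1/2*8 = 4 - 4 = 0)
p(r) = 6 (p(r) = (-1 + 0)*(-6) = -1*(-6) = 6)
(13106 + ((-14218 - 4562) + 15*23))*(13656 + p(-5*30)) = (13106 + ((-14218 - 4562) + 15*23))*(13656 + 6) = (13106 + (-18780 + 345))*13662 = (13106 - 18435)*13662 = -5329*13662 = -72804798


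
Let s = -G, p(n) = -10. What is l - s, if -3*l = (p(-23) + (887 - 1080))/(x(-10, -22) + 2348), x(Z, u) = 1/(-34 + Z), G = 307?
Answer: 95158363/309933 ≈ 307.03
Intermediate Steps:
s = -307 (s = -1*307 = -307)
l = 8932/309933 (l = -(-10 + (887 - 1080))/(3*(1/(-34 - 10) + 2348)) = -(-10 - 193)/(3*(1/(-44) + 2348)) = -(-203)/(3*(-1/44 + 2348)) = -(-203)/(3*103311/44) = -(-203)*44/(3*103311) = -⅓*(-8932/103311) = 8932/309933 ≈ 0.028819)
l - s = 8932/309933 - 1*(-307) = 8932/309933 + 307 = 95158363/309933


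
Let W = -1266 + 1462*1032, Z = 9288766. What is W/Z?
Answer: 753759/4644383 ≈ 0.16229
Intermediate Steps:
W = 1507518 (W = -1266 + 1508784 = 1507518)
W/Z = 1507518/9288766 = 1507518*(1/9288766) = 753759/4644383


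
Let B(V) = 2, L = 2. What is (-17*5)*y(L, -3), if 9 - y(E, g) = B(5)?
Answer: -595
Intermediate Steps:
y(E, g) = 7 (y(E, g) = 9 - 1*2 = 9 - 2 = 7)
(-17*5)*y(L, -3) = -17*5*7 = -85*7 = -595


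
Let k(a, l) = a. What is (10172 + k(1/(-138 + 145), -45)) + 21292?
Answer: 220249/7 ≈ 31464.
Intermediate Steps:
(10172 + k(1/(-138 + 145), -45)) + 21292 = (10172 + 1/(-138 + 145)) + 21292 = (10172 + 1/7) + 21292 = (10172 + ⅐) + 21292 = 71205/7 + 21292 = 220249/7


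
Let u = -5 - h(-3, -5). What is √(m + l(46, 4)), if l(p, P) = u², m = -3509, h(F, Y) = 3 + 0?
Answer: I*√3445 ≈ 58.694*I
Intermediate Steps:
h(F, Y) = 3
u = -8 (u = -5 - 1*3 = -5 - 3 = -8)
l(p, P) = 64 (l(p, P) = (-8)² = 64)
√(m + l(46, 4)) = √(-3509 + 64) = √(-3445) = I*√3445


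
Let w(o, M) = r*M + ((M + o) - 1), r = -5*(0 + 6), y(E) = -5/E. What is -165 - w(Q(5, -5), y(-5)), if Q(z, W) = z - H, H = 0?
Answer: -140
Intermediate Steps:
r = -30 (r = -5*6 = -30)
Q(z, W) = z (Q(z, W) = z - 1*0 = z + 0 = z)
w(o, M) = -1 + o - 29*M (w(o, M) = -30*M + ((M + o) - 1) = -30*M + (-1 + M + o) = -1 + o - 29*M)
-165 - w(Q(5, -5), y(-5)) = -165 - (-1 + 5 - (-145)/(-5)) = -165 - (-1 + 5 - (-145)*(-1)/5) = -165 - (-1 + 5 - 29*1) = -165 - (-1 + 5 - 29) = -165 - 1*(-25) = -165 + 25 = -140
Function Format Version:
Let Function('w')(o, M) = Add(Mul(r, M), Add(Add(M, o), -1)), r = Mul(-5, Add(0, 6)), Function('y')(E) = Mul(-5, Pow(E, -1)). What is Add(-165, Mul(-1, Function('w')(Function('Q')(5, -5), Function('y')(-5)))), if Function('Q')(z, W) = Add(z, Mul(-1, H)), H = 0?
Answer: -140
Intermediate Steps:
r = -30 (r = Mul(-5, 6) = -30)
Function('Q')(z, W) = z (Function('Q')(z, W) = Add(z, Mul(-1, 0)) = Add(z, 0) = z)
Function('w')(o, M) = Add(-1, o, Mul(-29, M)) (Function('w')(o, M) = Add(Mul(-30, M), Add(Add(M, o), -1)) = Add(Mul(-30, M), Add(-1, M, o)) = Add(-1, o, Mul(-29, M)))
Add(-165, Mul(-1, Function('w')(Function('Q')(5, -5), Function('y')(-5)))) = Add(-165, Mul(-1, Add(-1, 5, Mul(-29, Mul(-5, Pow(-5, -1)))))) = Add(-165, Mul(-1, Add(-1, 5, Mul(-29, Mul(-5, Rational(-1, 5)))))) = Add(-165, Mul(-1, Add(-1, 5, Mul(-29, 1)))) = Add(-165, Mul(-1, Add(-1, 5, -29))) = Add(-165, Mul(-1, -25)) = Add(-165, 25) = -140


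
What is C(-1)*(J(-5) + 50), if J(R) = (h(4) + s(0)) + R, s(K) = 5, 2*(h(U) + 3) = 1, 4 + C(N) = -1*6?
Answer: -475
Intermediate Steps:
C(N) = -10 (C(N) = -4 - 1*6 = -4 - 6 = -10)
h(U) = -5/2 (h(U) = -3 + (½)*1 = -3 + ½ = -5/2)
J(R) = 5/2 + R (J(R) = (-5/2 + 5) + R = 5/2 + R)
C(-1)*(J(-5) + 50) = -10*((5/2 - 5) + 50) = -10*(-5/2 + 50) = -10*95/2 = -475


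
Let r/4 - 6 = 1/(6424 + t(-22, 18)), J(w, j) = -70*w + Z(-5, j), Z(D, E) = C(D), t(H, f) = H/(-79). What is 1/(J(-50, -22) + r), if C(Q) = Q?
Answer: 253759/892978079 ≈ 0.00028417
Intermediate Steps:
t(H, f) = -H/79 (t(H, f) = H*(-1/79) = -H/79)
Z(D, E) = D
J(w, j) = -5 - 70*w (J(w, j) = -70*w - 5 = -5 - 70*w)
r = 6090374/253759 (r = 24 + 4/(6424 - 1/79*(-22)) = 24 + 4/(6424 + 22/79) = 24 + 4/(507518/79) = 24 + 4*(79/507518) = 24 + 158/253759 = 6090374/253759 ≈ 24.001)
1/(J(-50, -22) + r) = 1/((-5 - 70*(-50)) + 6090374/253759) = 1/((-5 + 3500) + 6090374/253759) = 1/(3495 + 6090374/253759) = 1/(892978079/253759) = 253759/892978079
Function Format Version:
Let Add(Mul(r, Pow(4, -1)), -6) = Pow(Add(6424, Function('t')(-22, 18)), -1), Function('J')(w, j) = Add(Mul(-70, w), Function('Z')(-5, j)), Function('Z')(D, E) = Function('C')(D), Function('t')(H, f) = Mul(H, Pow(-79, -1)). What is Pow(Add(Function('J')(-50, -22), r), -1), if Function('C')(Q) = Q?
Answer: Rational(253759, 892978079) ≈ 0.00028417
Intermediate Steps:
Function('t')(H, f) = Mul(Rational(-1, 79), H) (Function('t')(H, f) = Mul(H, Rational(-1, 79)) = Mul(Rational(-1, 79), H))
Function('Z')(D, E) = D
Function('J')(w, j) = Add(-5, Mul(-70, w)) (Function('J')(w, j) = Add(Mul(-70, w), -5) = Add(-5, Mul(-70, w)))
r = Rational(6090374, 253759) (r = Add(24, Mul(4, Pow(Add(6424, Mul(Rational(-1, 79), -22)), -1))) = Add(24, Mul(4, Pow(Add(6424, Rational(22, 79)), -1))) = Add(24, Mul(4, Pow(Rational(507518, 79), -1))) = Add(24, Mul(4, Rational(79, 507518))) = Add(24, Rational(158, 253759)) = Rational(6090374, 253759) ≈ 24.001)
Pow(Add(Function('J')(-50, -22), r), -1) = Pow(Add(Add(-5, Mul(-70, -50)), Rational(6090374, 253759)), -1) = Pow(Add(Add(-5, 3500), Rational(6090374, 253759)), -1) = Pow(Add(3495, Rational(6090374, 253759)), -1) = Pow(Rational(892978079, 253759), -1) = Rational(253759, 892978079)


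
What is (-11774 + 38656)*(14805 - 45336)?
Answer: -820734342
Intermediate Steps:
(-11774 + 38656)*(14805 - 45336) = 26882*(-30531) = -820734342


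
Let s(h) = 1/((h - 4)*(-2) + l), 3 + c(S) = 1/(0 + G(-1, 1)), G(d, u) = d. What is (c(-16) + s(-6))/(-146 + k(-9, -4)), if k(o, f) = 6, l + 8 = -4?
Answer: 31/1120 ≈ 0.027679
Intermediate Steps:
l = -12 (l = -8 - 4 = -12)
c(S) = -4 (c(S) = -3 + 1/(0 - 1) = -3 + 1/(-1) = -3 - 1 = -4)
s(h) = 1/(-4 - 2*h) (s(h) = 1/((h - 4)*(-2) - 12) = 1/((-4 + h)*(-2) - 12) = 1/((8 - 2*h) - 12) = 1/(-4 - 2*h))
(c(-16) + s(-6))/(-146 + k(-9, -4)) = (-4 - 1/(4 + 2*(-6)))/(-146 + 6) = (-4 - 1/(4 - 12))/(-140) = (-4 - 1/(-8))*(-1/140) = (-4 - 1*(-⅛))*(-1/140) = (-4 + ⅛)*(-1/140) = -31/8*(-1/140) = 31/1120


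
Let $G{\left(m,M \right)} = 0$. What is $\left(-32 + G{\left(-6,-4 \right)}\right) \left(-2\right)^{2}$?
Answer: $-128$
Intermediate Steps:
$\left(-32 + G{\left(-6,-4 \right)}\right) \left(-2\right)^{2} = \left(-32 + 0\right) \left(-2\right)^{2} = \left(-32\right) 4 = -128$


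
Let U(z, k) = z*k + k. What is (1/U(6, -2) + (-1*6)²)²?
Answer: 253009/196 ≈ 1290.9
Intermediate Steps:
U(z, k) = k + k*z (U(z, k) = k*z + k = k + k*z)
(1/U(6, -2) + (-1*6)²)² = (1/(-2*(1 + 6)) + (-1*6)²)² = (1/(-2*7) + (-6)²)² = (1/(-14) + 36)² = (-1/14 + 36)² = (503/14)² = 253009/196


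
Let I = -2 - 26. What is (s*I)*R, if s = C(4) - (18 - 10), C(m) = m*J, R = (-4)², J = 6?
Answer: -7168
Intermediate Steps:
R = 16
I = -28
C(m) = 6*m (C(m) = m*6 = 6*m)
s = 16 (s = 6*4 - (18 - 10) = 24 - 1*8 = 24 - 8 = 16)
(s*I)*R = (16*(-28))*16 = -448*16 = -7168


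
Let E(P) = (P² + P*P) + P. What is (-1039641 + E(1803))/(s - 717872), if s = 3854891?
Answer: 1821260/1045673 ≈ 1.7417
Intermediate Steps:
E(P) = P + 2*P² (E(P) = (P² + P²) + P = 2*P² + P = P + 2*P²)
(-1039641 + E(1803))/(s - 717872) = (-1039641 + 1803*(1 + 2*1803))/(3854891 - 717872) = (-1039641 + 1803*(1 + 3606))/3137019 = (-1039641 + 1803*3607)*(1/3137019) = (-1039641 + 6503421)*(1/3137019) = 5463780*(1/3137019) = 1821260/1045673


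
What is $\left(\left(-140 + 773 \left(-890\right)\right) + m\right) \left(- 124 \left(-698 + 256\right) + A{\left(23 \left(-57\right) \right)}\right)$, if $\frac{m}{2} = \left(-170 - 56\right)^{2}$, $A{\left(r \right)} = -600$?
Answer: $-31763611264$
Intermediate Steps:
$m = 102152$ ($m = 2 \left(-170 - 56\right)^{2} = 2 \left(-226\right)^{2} = 2 \cdot 51076 = 102152$)
$\left(\left(-140 + 773 \left(-890\right)\right) + m\right) \left(- 124 \left(-698 + 256\right) + A{\left(23 \left(-57\right) \right)}\right) = \left(\left(-140 + 773 \left(-890\right)\right) + 102152\right) \left(- 124 \left(-698 + 256\right) - 600\right) = \left(\left(-140 - 687970\right) + 102152\right) \left(\left(-124\right) \left(-442\right) - 600\right) = \left(-688110 + 102152\right) \left(54808 - 600\right) = \left(-585958\right) 54208 = -31763611264$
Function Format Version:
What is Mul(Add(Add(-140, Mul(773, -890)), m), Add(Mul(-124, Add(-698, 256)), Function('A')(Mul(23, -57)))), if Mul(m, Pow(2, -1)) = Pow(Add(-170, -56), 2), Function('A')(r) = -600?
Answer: -31763611264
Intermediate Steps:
m = 102152 (m = Mul(2, Pow(Add(-170, -56), 2)) = Mul(2, Pow(-226, 2)) = Mul(2, 51076) = 102152)
Mul(Add(Add(-140, Mul(773, -890)), m), Add(Mul(-124, Add(-698, 256)), Function('A')(Mul(23, -57)))) = Mul(Add(Add(-140, Mul(773, -890)), 102152), Add(Mul(-124, Add(-698, 256)), -600)) = Mul(Add(Add(-140, -687970), 102152), Add(Mul(-124, -442), -600)) = Mul(Add(-688110, 102152), Add(54808, -600)) = Mul(-585958, 54208) = -31763611264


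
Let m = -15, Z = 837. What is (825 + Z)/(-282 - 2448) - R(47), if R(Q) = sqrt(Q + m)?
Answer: -277/455 - 4*sqrt(2) ≈ -6.2656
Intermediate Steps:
R(Q) = sqrt(-15 + Q) (R(Q) = sqrt(Q - 15) = sqrt(-15 + Q))
(825 + Z)/(-282 - 2448) - R(47) = (825 + 837)/(-282 - 2448) - sqrt(-15 + 47) = 1662/(-2730) - sqrt(32) = 1662*(-1/2730) - 4*sqrt(2) = -277/455 - 4*sqrt(2)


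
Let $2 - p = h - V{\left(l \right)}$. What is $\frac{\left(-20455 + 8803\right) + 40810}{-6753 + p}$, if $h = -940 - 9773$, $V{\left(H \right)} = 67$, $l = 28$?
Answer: $\frac{29158}{4029} \approx 7.237$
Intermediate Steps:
$h = -10713$ ($h = -940 - 9773 = -10713$)
$p = 10782$ ($p = 2 - \left(-10713 - 67\right) = 2 - -10780 = 2 + 10780 = 10782$)
$\frac{\left(-20455 + 8803\right) + 40810}{-6753 + p} = \frac{\left(-20455 + 8803\right) + 40810}{-6753 + 10782} = \frac{-11652 + 40810}{4029} = 29158 \cdot \frac{1}{4029} = \frac{29158}{4029}$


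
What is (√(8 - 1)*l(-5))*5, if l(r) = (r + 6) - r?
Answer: 30*√7 ≈ 79.373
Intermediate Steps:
l(r) = 6 (l(r) = (6 + r) - r = 6)
(√(8 - 1)*l(-5))*5 = (√(8 - 1)*6)*5 = (√7*6)*5 = (6*√7)*5 = 30*√7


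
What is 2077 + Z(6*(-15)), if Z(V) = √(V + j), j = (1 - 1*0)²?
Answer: 2077 + I*√89 ≈ 2077.0 + 9.434*I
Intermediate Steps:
j = 1 (j = (1 + 0)² = 1² = 1)
Z(V) = √(1 + V) (Z(V) = √(V + 1) = √(1 + V))
2077 + Z(6*(-15)) = 2077 + √(1 + 6*(-15)) = 2077 + √(1 - 90) = 2077 + √(-89) = 2077 + I*√89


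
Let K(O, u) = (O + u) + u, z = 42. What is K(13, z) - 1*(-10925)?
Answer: 11022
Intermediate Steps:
K(O, u) = O + 2*u
K(13, z) - 1*(-10925) = (13 + 2*42) - 1*(-10925) = (13 + 84) + 10925 = 97 + 10925 = 11022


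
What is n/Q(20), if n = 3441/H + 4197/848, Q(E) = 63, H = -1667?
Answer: 64737/1413616 ≈ 0.045795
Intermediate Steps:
n = 4078431/1413616 (n = 3441/(-1667) + 4197/848 = 3441*(-1/1667) + 4197*(1/848) = -3441/1667 + 4197/848 = 4078431/1413616 ≈ 2.8851)
n/Q(20) = (4078431/1413616)/63 = (4078431/1413616)*(1/63) = 64737/1413616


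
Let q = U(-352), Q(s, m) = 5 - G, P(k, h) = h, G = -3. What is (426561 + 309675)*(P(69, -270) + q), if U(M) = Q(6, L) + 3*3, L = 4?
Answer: -186267708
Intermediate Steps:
Q(s, m) = 8 (Q(s, m) = 5 - 1*(-3) = 5 + 3 = 8)
U(M) = 17 (U(M) = 8 + 3*3 = 8 + 9 = 17)
q = 17
(426561 + 309675)*(P(69, -270) + q) = (426561 + 309675)*(-270 + 17) = 736236*(-253) = -186267708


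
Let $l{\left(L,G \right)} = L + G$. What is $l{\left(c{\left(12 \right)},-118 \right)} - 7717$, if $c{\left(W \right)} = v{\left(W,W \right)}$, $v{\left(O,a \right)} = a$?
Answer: $-7823$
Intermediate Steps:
$c{\left(W \right)} = W$
$l{\left(L,G \right)} = G + L$
$l{\left(c{\left(12 \right)},-118 \right)} - 7717 = \left(-118 + 12\right) - 7717 = -106 - 7717 = -7823$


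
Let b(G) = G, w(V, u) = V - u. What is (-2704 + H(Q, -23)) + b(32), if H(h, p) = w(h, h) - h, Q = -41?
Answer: -2631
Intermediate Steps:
H(h, p) = -h (H(h, p) = (h - h) - h = 0 - h = -h)
(-2704 + H(Q, -23)) + b(32) = (-2704 - 1*(-41)) + 32 = (-2704 + 41) + 32 = -2663 + 32 = -2631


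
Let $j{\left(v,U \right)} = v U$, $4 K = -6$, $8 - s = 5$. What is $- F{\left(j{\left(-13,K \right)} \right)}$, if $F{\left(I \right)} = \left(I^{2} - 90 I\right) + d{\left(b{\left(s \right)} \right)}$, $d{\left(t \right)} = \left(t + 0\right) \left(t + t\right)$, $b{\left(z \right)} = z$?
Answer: $\frac{5427}{4} \approx 1356.8$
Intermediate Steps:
$s = 3$ ($s = 8 - 5 = 3$)
$K = - \frac{3}{2}$ ($K = \frac{1}{4} \left(-6\right) = - \frac{3}{2} \approx -1.5$)
$j{\left(v,U \right)} = U v$
$d{\left(t \right)} = 2 t^{2}$ ($d{\left(t \right)} = t 2 t = 2 t^{2}$)
$F{\left(I \right)} = 18 + I^{2} - 90 I$ ($F{\left(I \right)} = \left(I^{2} - 90 I\right) + 2 \cdot 3^{2} = \left(I^{2} - 90 I\right) + 2 \cdot 9 = \left(I^{2} - 90 I\right) + 18 = 18 + I^{2} - 90 I$)
$- F{\left(j{\left(-13,K \right)} \right)} = - (18 + \left(\left(- \frac{3}{2}\right) \left(-13\right)\right)^{2} - 90 \left(\left(- \frac{3}{2}\right) \left(-13\right)\right)) = - (18 + \left(\frac{39}{2}\right)^{2} - 1755) = - (18 + \frac{1521}{4} - 1755) = \left(-1\right) \left(- \frac{5427}{4}\right) = \frac{5427}{4}$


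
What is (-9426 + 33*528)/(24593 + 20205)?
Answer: 3999/22399 ≈ 0.17853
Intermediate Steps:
(-9426 + 33*528)/(24593 + 20205) = (-9426 + 17424)/44798 = 7998*(1/44798) = 3999/22399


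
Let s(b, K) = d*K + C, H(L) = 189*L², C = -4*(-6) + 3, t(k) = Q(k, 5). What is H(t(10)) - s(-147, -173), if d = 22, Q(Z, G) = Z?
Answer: 22679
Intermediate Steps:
t(k) = k
C = 27 (C = 24 + 3 = 27)
s(b, K) = 27 + 22*K (s(b, K) = 22*K + 27 = 27 + 22*K)
H(t(10)) - s(-147, -173) = 189*10² - (27 + 22*(-173)) = 189*100 - (27 - 3806) = 18900 - 1*(-3779) = 18900 + 3779 = 22679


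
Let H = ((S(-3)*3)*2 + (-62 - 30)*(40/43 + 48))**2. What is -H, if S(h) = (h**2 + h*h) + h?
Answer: -35985331204/1849 ≈ -1.9462e+7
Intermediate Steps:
S(h) = h + 2*h**2 (S(h) = (h**2 + h**2) + h = 2*h**2 + h = h + 2*h**2)
H = 35985331204/1849 (H = ((-3*(1 + 2*(-3))*3)*2 + (-62 - 30)*(40/43 + 48))**2 = ((-3*(1 - 6)*3)*2 - 92*(40*(1/43) + 48))**2 = ((-3*(-5)*3)*2 - 92*(40/43 + 48))**2 = ((15*3)*2 - 92*2104/43)**2 = (45*2 - 193568/43)**2 = (90 - 193568/43)**2 = (-189698/43)**2 = 35985331204/1849 ≈ 1.9462e+7)
-H = -1*35985331204/1849 = -35985331204/1849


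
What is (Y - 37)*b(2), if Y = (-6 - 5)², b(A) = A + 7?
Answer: 756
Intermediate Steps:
b(A) = 7 + A
Y = 121 (Y = (-11)² = 121)
(Y - 37)*b(2) = (121 - 37)*(7 + 2) = 84*9 = 756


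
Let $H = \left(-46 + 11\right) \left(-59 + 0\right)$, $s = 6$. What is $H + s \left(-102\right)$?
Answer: $1453$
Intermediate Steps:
$H = 2065$ ($H = \left(-35\right) \left(-59\right) = 2065$)
$H + s \left(-102\right) = 2065 + 6 \left(-102\right) = 2065 - 612 = 1453$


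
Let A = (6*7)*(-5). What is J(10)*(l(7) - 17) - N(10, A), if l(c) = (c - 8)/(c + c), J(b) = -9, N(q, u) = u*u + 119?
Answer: -616915/14 ≈ -44065.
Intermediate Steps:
A = -210 (A = 42*(-5) = -210)
N(q, u) = 119 + u² (N(q, u) = u² + 119 = 119 + u²)
l(c) = (-8 + c)/(2*c) (l(c) = (-8 + c)/((2*c)) = (-8 + c)*(1/(2*c)) = (-8 + c)/(2*c))
J(10)*(l(7) - 17) - N(10, A) = -9*((½)*(-8 + 7)/7 - 17) - (119 + (-210)²) = -9*((½)*(⅐)*(-1) - 17) - (119 + 44100) = -9*(-1/14 - 17) - 1*44219 = -9*(-239/14) - 44219 = 2151/14 - 44219 = -616915/14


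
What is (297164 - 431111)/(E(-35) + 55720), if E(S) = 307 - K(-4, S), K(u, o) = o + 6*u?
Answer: -133947/56086 ≈ -2.3882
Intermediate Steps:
E(S) = 331 - S (E(S) = 307 - (S + 6*(-4)) = 307 - (S - 24) = 307 - (-24 + S) = 307 + (24 - S) = 331 - S)
(297164 - 431111)/(E(-35) + 55720) = (297164 - 431111)/((331 - 1*(-35)) + 55720) = -133947/((331 + 35) + 55720) = -133947/(366 + 55720) = -133947/56086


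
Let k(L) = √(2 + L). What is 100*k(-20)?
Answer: 300*I*√2 ≈ 424.26*I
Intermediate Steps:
100*k(-20) = 100*√(2 - 20) = 100*√(-18) = 100*(3*I*√2) = 300*I*√2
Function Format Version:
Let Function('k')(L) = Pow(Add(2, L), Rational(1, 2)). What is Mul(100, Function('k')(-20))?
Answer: Mul(300, I, Pow(2, Rational(1, 2))) ≈ Mul(424.26, I)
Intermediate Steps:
Mul(100, Function('k')(-20)) = Mul(100, Pow(Add(2, -20), Rational(1, 2))) = Mul(100, Pow(-18, Rational(1, 2))) = Mul(100, Mul(3, I, Pow(2, Rational(1, 2)))) = Mul(300, I, Pow(2, Rational(1, 2)))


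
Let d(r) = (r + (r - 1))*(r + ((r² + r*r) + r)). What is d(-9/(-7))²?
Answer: 10036224/117649 ≈ 85.307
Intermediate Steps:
d(r) = (-1 + 2*r)*(2*r + 2*r²) (d(r) = (r + (-1 + r))*(r + ((r² + r²) + r)) = (-1 + 2*r)*(r + (2*r² + r)) = (-1 + 2*r)*(r + (r + 2*r²)) = (-1 + 2*r)*(2*r + 2*r²))
d(-9/(-7))² = (2*(-9/(-7))*(-1 - 9/(-7) + 2*(-9/(-7))²))² = (2*(-9*(-⅐))*(-1 - 9*(-⅐) + 2*(-9*(-⅐))²))² = (2*(9/7)*(-1 + 9/7 + 2*(9/7)²))² = (2*(9/7)*(-1 + 9/7 + 2*(81/49)))² = (2*(9/7)*(-1 + 9/7 + 162/49))² = (2*(9/7)*(176/49))² = (3168/343)² = 10036224/117649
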